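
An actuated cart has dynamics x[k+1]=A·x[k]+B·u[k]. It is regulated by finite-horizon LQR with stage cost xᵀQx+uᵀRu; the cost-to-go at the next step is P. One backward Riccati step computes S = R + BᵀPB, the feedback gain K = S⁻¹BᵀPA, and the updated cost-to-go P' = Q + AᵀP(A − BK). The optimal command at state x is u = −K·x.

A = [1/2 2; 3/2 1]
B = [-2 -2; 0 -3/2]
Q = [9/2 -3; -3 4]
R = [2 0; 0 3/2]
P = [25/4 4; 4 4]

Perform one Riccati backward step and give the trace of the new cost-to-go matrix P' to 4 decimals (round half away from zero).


10.4761

BᵀP = [-12.5000 -8.0000; -18.5000 -14.0000]
S = R + BᵀPB = [2 0; 0 3/2] + [25.0000 37.0000; 37.0000 58.0000] = [27.0000 37.0000; 37.0000 59.5000]
BᵀPA = [-18.2500 -33.0000; -30.2500 -51.0000]
K = S⁻¹·BᵀPA = [0.1405 -0.3221; -0.5958 -0.6568]
A−BK = [-0.4105 0.0421; 0.6063 0.0147]
AᵀP(A−BK) = [1.1045 0.5021; 0.5021 0.8716]
P' = Q + AᵀP(A−BK) = [5.6045 -2.4979; -2.4979 4.8716]
tr(P') = 10.4761


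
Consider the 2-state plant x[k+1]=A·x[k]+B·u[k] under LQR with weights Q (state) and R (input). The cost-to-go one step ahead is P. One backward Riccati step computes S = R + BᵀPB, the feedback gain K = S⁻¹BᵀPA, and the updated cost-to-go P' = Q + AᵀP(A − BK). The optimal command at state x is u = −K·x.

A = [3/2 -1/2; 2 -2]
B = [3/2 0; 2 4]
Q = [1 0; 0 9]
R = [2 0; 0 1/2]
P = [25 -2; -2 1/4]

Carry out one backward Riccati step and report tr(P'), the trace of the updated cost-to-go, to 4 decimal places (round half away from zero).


12.0688

BᵀP = [33.5000 -2.5000; -8.0000 1.0000]
S = R + BᵀPB = [2 0; 0 1/2] + [45.2500 -10.0000; -10.0000 4.0000] = [47.2500 -10.0000; -10.0000 4.5000]
BᵀPA = [45.2500 -11.7500; -10.0000 2.0000]
K = S⁻¹·BᵀPA = [0.9201 -0.2919; -0.1776 -0.2042]
A−BK = [0.1199 -0.0622; 0.8701 -0.5993]
AᵀP(A−BK) = [1.8402 -0.5838; -0.5838 0.2286]
P' = Q + AᵀP(A−BK) = [2.8402 -0.5838; -0.5838 9.2286]
tr(P') = 12.0688


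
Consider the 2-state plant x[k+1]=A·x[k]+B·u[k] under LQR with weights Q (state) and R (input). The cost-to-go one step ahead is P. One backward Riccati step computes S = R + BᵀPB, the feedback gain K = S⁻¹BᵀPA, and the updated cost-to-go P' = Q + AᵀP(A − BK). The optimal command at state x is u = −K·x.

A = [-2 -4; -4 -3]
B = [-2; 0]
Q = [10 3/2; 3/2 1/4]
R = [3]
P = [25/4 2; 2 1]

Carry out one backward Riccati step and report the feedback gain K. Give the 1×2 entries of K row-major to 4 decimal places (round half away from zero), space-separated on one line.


1.4643 2.2143

BᵀP = [-12.5000 -4.0000]
S = R + BᵀPB = [3] + [25.0000] = [28.0000]
BᵀPA = [41.0000 62.0000]
K = S⁻¹·BᵀPA = [1.4643 2.2143]
A−BK = [0.9286 0.4286; -4.0000 -3.0000]
AᵀP(A−BK) = [12.9643 15.2143; 15.2143 19.7143]
P' = Q + AᵀP(A−BK) = [22.9643 16.7143; 16.7143 19.9643]
tr(P') = 42.9286


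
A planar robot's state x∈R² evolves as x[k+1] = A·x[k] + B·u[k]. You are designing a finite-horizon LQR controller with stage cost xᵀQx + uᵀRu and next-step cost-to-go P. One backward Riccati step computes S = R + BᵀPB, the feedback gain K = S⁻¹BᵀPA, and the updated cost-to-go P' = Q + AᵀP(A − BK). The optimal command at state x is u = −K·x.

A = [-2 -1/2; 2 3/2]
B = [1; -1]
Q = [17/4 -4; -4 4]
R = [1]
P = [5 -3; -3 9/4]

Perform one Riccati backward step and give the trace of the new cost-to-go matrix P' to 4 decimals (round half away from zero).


BᵀP = [8.0000 -5.2500]
S = R + BᵀPB = [1] + [13.2500] = [14.2500]
BᵀPA = [-26.5000 -11.8750]
K = S⁻¹·BᵀPA = [-1.8596 -0.8333]
A−BK = [-0.1404 0.3333; 0.1404 0.6667]
AᵀP(A−BK) = [3.7193 1.6667; 1.6667 0.9167]
P' = Q + AᵀP(A−BK) = [7.9693 -2.3333; -2.3333 4.9167]
tr(P') = 12.8860

12.8860


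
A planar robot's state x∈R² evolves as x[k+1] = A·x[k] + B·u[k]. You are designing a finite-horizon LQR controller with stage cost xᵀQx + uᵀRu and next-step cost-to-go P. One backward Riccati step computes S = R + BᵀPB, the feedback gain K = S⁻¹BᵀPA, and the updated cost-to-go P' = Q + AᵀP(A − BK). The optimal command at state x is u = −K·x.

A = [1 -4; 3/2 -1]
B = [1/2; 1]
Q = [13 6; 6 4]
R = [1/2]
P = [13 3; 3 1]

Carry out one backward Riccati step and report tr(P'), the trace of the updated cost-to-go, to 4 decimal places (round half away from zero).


BᵀP = [9.5000 2.5000]
S = R + BᵀPB = [1/2] + [7.2500] = [7.7500]
BᵀPA = [13.2500 -40.5000]
K = S⁻¹·BᵀPA = [1.7097 -5.2258]
A−BK = [0.1452 -1.3871; -0.2097 4.2258]
AᵀP(A−BK) = [1.5968 -5.2581; -5.2581 21.3548]
P' = Q + AᵀP(A−BK) = [14.5968 0.7419; 0.7419 25.3548]
tr(P') = 39.9516

39.9516


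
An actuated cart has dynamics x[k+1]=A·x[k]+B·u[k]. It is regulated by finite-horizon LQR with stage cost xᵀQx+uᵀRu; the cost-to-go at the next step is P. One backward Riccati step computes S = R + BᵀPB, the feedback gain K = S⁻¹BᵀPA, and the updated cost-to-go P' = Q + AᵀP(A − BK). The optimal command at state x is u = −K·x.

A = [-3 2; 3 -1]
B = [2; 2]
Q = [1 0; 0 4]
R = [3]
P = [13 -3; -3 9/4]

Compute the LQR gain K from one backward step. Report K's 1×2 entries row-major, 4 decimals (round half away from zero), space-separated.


BᵀP = [20.0000 -1.5000]
S = R + BᵀPB = [3] + [37.0000] = [40.0000]
BᵀPA = [-64.5000 41.5000]
K = S⁻¹·BᵀPA = [-1.6125 1.0375]
A−BK = [0.2250 -0.0750; 6.2250 -3.0750]
AᵀP(A−BK) = [87.2438 -44.8313; -44.8313 23.1938]
P' = Q + AᵀP(A−BK) = [88.2438 -44.8313; -44.8313 27.1938]
tr(P') = 115.4375

-1.6125 1.0375


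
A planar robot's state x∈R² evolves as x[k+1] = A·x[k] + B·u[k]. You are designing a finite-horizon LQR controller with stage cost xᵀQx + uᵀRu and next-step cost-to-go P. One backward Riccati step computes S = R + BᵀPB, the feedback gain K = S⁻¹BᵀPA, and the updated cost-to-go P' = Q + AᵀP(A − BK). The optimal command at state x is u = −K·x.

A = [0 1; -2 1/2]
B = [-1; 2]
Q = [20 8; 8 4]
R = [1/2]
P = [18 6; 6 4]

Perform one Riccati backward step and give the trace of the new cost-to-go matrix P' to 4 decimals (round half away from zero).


61.0952

BᵀP = [-6.0000 2.0000]
S = R + BᵀPB = [1/2] + [10.0000] = [10.5000]
BᵀPA = [-4.0000 -5.0000]
K = S⁻¹·BᵀPA = [-0.3810 -0.4762]
A−BK = [-0.3810 0.5238; -1.2381 1.4524]
AᵀP(A−BK) = [14.4762 -17.9048; -17.9048 22.6190]
P' = Q + AᵀP(A−BK) = [34.4762 -9.9048; -9.9048 26.6190]
tr(P') = 61.0952


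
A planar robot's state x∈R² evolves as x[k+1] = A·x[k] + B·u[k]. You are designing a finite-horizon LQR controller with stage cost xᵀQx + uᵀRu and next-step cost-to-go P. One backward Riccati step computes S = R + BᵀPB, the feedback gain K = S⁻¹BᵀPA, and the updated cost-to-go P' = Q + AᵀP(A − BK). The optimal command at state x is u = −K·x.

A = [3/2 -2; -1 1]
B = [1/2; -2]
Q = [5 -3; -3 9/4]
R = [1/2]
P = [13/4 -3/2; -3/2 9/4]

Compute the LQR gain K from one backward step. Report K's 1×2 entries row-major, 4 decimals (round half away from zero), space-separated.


0.9155 -1.0892

BᵀP = [4.6250 -5.2500]
S = R + BᵀPB = [1/2] + [12.8125] = [13.3125]
BᵀPA = [12.1875 -14.5000]
K = S⁻¹·BᵀPA = [0.9155 -1.0892]
A−BK = [1.0423 -1.4554; 0.8310 -1.1784]
AᵀP(A−BK) = [2.9049 -3.9754; -3.9754 5.4566]
P' = Q + AᵀP(A−BK) = [7.9049 -6.9754; -6.9754 7.7066]
tr(P') = 15.6115


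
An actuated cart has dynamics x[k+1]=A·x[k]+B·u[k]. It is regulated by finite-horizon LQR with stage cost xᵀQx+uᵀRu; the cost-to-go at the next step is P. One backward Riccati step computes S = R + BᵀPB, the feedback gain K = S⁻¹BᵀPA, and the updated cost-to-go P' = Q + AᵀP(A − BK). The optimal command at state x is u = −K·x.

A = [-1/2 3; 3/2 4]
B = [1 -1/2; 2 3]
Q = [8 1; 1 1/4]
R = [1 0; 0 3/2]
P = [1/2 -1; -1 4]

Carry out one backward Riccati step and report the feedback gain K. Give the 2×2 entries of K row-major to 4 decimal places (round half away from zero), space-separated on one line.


BᵀP = [-1.5000 7.0000; -3.2500 12.5000]
S = R + BᵀPB = [1 0; 0 3/2] + [12.5000 21.7500; 21.7500 39.1250] = [13.5000 21.7500; 21.7500 40.6250]
BᵀPA = [11.2500 23.5000; 20.3750 40.2500]
K = S⁻¹·BᵀPA = [0.1841 1.0514; 0.4030 0.4279]
A−BK = [-0.4826 2.1625; -0.0771 0.6136]
AᵀP(A−BK) = [0.3433 0.2040; 0.2040 2.5705]
P' = Q + AᵀP(A−BK) = [8.3433 1.2040; 1.2040 2.8205]
tr(P') = 11.1638

0.1841 1.0514 0.4030 0.4279


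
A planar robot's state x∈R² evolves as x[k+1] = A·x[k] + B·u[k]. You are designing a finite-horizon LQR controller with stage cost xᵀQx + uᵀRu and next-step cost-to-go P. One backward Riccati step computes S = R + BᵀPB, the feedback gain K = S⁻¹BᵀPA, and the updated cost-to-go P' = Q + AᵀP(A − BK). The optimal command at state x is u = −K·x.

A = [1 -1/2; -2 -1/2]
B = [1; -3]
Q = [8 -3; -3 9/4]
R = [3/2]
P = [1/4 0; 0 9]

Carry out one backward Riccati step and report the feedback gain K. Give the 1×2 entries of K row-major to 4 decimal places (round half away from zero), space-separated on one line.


0.6556 0.1616

BᵀP = [0.2500 -27.0000]
S = R + BᵀPB = [3/2] + [81.2500] = [82.7500]
BᵀPA = [54.2500 13.3750]
K = S⁻¹·BᵀPA = [0.6556 0.1616]
A−BK = [0.3444 -0.6616; -0.0332 -0.0151]
AᵀP(A−BK) = [0.6843 0.1065; 0.1065 0.1507]
P' = Q + AᵀP(A−BK) = [8.6843 -2.8935; -2.8935 2.4007]
tr(P') = 11.0850


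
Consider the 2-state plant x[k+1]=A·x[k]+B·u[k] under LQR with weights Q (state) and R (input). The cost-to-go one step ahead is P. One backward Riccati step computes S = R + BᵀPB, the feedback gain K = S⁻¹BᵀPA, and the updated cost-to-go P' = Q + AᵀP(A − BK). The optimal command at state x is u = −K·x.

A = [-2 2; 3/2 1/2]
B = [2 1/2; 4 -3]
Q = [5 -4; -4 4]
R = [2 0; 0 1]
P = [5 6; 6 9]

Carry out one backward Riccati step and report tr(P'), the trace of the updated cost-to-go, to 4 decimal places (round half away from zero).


11.9035

BᵀP = [34.0000 48.0000; -15.5000 -24.0000]
S = R + BᵀPB = [2 0; 0 1] + [260.0000 -127.0000; -127.0000 64.2500] = [262.0000 -127.0000; -127.0000 65.2500]
BᵀPA = [4.0000 92.0000; -5.0000 -43.0000]
K = S⁻¹·BᵀPA = [-0.3870 0.5608; -0.8298 0.4325]
A−BK = [-0.8112 0.6622; 0.5585 -0.4457]
AᵀP(A−BK) = [1.6489 -1.3307; -1.3307 1.2547]
P' = Q + AᵀP(A−BK) = [6.6489 -5.3307; -5.3307 5.2547]
tr(P') = 11.9035


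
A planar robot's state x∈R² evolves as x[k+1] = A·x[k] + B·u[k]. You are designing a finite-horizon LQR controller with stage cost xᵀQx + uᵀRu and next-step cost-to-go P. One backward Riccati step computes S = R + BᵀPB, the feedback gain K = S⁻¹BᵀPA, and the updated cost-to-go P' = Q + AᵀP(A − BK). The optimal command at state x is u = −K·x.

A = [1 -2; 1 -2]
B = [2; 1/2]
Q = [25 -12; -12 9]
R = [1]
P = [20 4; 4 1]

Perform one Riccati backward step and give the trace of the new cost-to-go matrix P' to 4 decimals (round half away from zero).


BᵀP = [42.0000 8.5000]
S = R + BᵀPB = [1] + [88.2500] = [89.2500]
BᵀPA = [50.5000 -101.0000]
K = S⁻¹·BᵀPA = [0.5658 -1.1317]
A−BK = [-0.1317 0.2633; 0.7171 -1.4342]
AᵀP(A−BK) = [0.4258 -0.8515; -0.8515 1.7031]
P' = Q + AᵀP(A−BK) = [25.4258 -12.8515; -12.8515 10.7031]
tr(P') = 36.1289

36.1289


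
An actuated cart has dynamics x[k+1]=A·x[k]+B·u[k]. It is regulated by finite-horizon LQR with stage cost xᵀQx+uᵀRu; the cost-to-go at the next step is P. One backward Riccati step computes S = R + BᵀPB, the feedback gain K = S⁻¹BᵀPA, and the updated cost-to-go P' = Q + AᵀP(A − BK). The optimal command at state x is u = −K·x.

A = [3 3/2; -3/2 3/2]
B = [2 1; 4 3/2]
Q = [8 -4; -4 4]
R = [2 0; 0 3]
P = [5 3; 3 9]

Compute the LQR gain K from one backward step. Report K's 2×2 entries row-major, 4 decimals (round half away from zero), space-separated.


BᵀP = [22.0000 42.0000; 9.5000 16.5000]
S = R + BᵀPB = [2 0; 0 3] + [212.0000 85.0000; 85.0000 34.2500] = [214.0000 85.0000; 85.0000 37.2500]
BᵀPA = [3.0000 96.0000; 3.7500 39.0000]
K = S⁻¹·BᵀPA = [-0.2773 0.3496; 0.7334 0.2492]
A−BK = [2.8212 0.5516; -1.4910 -0.2723]
AᵀP(A−BK) = [36.3315 7.0167; 7.0167 1.7180]
P' = Q + AᵀP(A−BK) = [44.3315 3.0167; 3.0167 5.7180]
tr(P') = 50.0496

-0.2773 0.3496 0.7334 0.2492


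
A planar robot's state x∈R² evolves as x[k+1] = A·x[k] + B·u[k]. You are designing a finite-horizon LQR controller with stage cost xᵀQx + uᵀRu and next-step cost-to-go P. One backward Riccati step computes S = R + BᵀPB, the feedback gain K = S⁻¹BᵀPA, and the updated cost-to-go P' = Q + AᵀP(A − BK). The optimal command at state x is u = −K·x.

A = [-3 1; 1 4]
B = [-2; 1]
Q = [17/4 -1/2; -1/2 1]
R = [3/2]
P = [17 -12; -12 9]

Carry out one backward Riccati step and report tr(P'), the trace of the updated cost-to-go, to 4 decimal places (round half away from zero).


BᵀP = [-46.0000 33.0000]
S = R + BᵀPB = [3/2] + [125.0000] = [126.5000]
BᵀPA = [171.0000 86.0000]
K = S⁻¹·BᵀPA = [1.3518 0.6798]
A−BK = [-0.2964 2.3597; -0.3518 3.3202]
AᵀP(A−BK) = [2.8458 0.7470; 0.7470 6.5336]
P' = Q + AᵀP(A−BK) = [7.0958 0.2470; 0.2470 7.5336]
tr(P') = 14.6294

14.6294


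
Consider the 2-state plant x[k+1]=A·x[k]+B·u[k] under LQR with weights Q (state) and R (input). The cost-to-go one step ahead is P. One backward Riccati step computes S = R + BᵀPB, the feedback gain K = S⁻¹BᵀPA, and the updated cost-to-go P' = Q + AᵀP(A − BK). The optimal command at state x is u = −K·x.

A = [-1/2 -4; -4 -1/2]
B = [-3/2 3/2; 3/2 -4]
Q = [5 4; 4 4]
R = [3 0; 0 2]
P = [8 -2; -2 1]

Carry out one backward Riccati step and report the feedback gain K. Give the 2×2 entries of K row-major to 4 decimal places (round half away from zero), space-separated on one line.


0.3359 1.2443 0.5267 -0.4351

BᵀP = [-15.0000 4.5000; 20.0000 -7.0000]
S = R + BᵀPB = [3 0; 0 2] + [29.2500 -40.5000; -40.5000 58.0000] = [32.2500 -40.5000; -40.5000 60.0000]
BᵀPA = [-10.5000 57.7500; 18.0000 -76.5000]
K = S⁻¹·BᵀPA = [0.3359 1.2443; 0.5267 -0.4351]
A−BK = [-0.7863 -1.4809; -2.3969 -4.1069]
AᵀP(A−BK) = [4.0458 6.3969; 6.3969 15.1069]
P' = Q + AᵀP(A−BK) = [9.0458 10.3969; 10.3969 19.1069]
tr(P') = 28.1527


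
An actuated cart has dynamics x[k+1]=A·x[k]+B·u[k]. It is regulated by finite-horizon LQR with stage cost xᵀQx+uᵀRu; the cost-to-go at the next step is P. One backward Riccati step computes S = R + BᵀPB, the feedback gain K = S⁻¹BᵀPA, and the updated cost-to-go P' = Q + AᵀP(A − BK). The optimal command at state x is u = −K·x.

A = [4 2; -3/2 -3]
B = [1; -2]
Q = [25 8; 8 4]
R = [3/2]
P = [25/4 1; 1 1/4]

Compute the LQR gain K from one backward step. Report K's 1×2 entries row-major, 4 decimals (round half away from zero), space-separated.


BᵀP = [4.2500 0.5000]
S = R + BᵀPB = [3/2] + [3.2500] = [4.7500]
BᵀPA = [16.2500 7.0000]
K = S⁻¹·BᵀPA = [3.4211 1.4737]
A−BK = [0.5789 0.5263; 5.3421 -0.0526]
AᵀP(A−BK) = [32.9704 12.1776; 12.1776 4.9342]
P' = Q + AᵀP(A−BK) = [57.9704 20.1776; 20.1776 8.9342]
tr(P') = 66.9046

3.4211 1.4737


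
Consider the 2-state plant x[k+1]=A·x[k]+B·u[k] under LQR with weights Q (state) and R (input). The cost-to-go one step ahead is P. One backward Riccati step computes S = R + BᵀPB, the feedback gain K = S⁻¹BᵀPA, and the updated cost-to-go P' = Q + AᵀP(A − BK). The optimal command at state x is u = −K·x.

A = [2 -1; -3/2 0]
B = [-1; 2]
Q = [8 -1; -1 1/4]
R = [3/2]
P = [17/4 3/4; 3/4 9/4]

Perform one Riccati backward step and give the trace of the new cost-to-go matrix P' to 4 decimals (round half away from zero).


BᵀP = [-2.7500 3.7500]
S = R + BᵀPB = [3/2] + [10.2500] = [11.7500]
BᵀPA = [-11.1250 2.7500]
K = S⁻¹·BᵀPA = [-0.9468 0.2340]
A−BK = [1.0532 -0.7660; 0.3936 -0.4681]
AᵀP(A−BK) = [7.0293 -4.7713; -4.7713 3.6064]
P' = Q + AᵀP(A−BK) = [15.0293 -5.7713; -5.7713 3.8564]
tr(P') = 18.8856

18.8856


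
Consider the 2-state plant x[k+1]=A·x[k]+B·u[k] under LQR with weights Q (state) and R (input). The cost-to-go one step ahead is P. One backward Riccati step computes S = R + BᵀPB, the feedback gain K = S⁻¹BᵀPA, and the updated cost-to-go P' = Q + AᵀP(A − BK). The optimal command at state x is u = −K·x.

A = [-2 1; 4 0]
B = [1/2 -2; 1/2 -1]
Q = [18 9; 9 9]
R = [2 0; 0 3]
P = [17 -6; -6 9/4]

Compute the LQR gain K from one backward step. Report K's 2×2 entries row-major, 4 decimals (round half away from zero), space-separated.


-0.4234 0.1471 1.8505 -0.5413

BᵀP = [5.5000 -1.8750; -28.0000 9.7500]
S = R + BᵀPB = [2 0; 0 3] + [1.8125 -9.1250; -9.1250 46.2500] = [3.8125 -9.1250; -9.1250 49.2500]
BᵀPA = [-18.5000 5.5000; 95.0000 -28.0000]
K = S⁻¹·BᵀPA = [-0.4234 0.1471; 1.8505 -0.5413]
A−BK = [1.9127 -0.1561; 6.0622 -0.6148]
AᵀP(A−BK) = [16.3708 -3.8577; -3.8577 1.0353]
P' = Q + AᵀP(A−BK) = [34.3708 5.1423; 5.1423 10.0353]
tr(P') = 44.4061


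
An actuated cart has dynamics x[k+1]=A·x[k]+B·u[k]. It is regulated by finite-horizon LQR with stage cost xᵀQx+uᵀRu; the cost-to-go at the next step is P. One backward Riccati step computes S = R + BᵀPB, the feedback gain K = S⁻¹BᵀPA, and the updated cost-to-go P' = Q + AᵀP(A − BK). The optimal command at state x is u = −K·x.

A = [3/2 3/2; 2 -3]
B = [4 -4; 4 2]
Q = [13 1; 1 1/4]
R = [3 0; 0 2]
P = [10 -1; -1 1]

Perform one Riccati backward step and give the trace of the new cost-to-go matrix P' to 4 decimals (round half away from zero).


15.1982

BᵀP = [36.0000 0.0000; -42.0000 6.0000]
S = R + BᵀPB = [3 0; 0 2] + [144.0000 -144.0000; -144.0000 180.0000] = [147.0000 -144.0000; -144.0000 182.0000]
BᵀPA = [54.0000 54.0000; -51.0000 -81.0000]
K = S⁻¹·BᵀPA = [0.4128 -0.3051; 0.0464 -0.6864]
A−BK = [0.0344 -0.0254; 0.2562 -0.4068]
AᵀP(A−BK) = [0.5753 -0.5339; -0.5339 1.3729]
P' = Q + AᵀP(A−BK) = [13.5753 0.4661; 0.4661 1.6229]
tr(P') = 15.1982


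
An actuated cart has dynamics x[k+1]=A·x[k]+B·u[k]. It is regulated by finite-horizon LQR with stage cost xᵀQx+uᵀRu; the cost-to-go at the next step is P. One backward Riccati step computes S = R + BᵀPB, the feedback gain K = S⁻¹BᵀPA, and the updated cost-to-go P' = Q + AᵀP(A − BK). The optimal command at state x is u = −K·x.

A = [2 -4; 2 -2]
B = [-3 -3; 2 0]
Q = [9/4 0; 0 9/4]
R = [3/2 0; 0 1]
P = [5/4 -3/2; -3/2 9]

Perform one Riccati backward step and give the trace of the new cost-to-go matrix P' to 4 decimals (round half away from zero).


13.6444

BᵀP = [-6.7500 22.5000; -3.7500 4.5000]
S = R + BᵀPB = [3/2 0; 0 1] + [65.2500 20.2500; 20.2500 11.2500] = [66.7500 20.2500; 20.2500 12.2500]
BᵀPA = [31.5000 -18.0000; 1.5000 6.0000]
K = S⁻¹·BᵀPA = [0.8721 -0.8390; -1.3192 1.8767]
A−BK = [0.6587 -0.8868; 0.2557 -0.3220]
AᵀP(A−BK) = [3.5069 -4.3864; -4.3864 5.6375]
P' = Q + AᵀP(A−BK) = [5.7569 -4.3864; -4.3864 7.8875]
tr(P') = 13.6444


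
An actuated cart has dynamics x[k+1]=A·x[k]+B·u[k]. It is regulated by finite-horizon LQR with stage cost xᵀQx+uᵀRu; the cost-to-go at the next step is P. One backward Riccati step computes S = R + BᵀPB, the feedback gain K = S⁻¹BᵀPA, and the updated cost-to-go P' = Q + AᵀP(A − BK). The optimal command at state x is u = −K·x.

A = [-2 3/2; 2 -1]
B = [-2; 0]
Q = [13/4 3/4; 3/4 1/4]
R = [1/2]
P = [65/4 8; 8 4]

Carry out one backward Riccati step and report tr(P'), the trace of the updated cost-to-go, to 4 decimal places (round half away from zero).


BᵀP = [-32.5000 -16.0000]
S = R + BᵀPB = [1/2] + [65.0000] = [65.5000]
BᵀPA = [33.0000 -32.7500]
K = S⁻¹·BᵀPA = [0.5038 -0.5000]
A−BK = [-0.9924 0.5000; 2.0000 -1.0000]
AᵀP(A−BK) = [0.3740 -0.2500; -0.2500 0.1875]
P' = Q + AᵀP(A−BK) = [3.6240 0.5000; 0.5000 0.4375]
tr(P') = 4.0615

4.0615


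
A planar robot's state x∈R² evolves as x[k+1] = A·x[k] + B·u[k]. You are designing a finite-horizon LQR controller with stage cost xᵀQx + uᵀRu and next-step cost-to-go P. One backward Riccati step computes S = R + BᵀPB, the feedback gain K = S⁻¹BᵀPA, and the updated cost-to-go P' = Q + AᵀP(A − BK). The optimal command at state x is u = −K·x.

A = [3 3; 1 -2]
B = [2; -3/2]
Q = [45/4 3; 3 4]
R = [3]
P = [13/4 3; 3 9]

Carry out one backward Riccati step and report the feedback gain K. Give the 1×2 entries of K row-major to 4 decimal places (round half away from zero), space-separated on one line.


BᵀP = [2.0000 -7.5000]
S = R + BᵀPB = [3] + [15.2500] = [18.2500]
BᵀPA = [-1.5000 21.0000]
K = S⁻¹·BᵀPA = [-0.0822 1.1507]
A−BK = [3.1644 0.6986; 0.8767 -0.2740]
AᵀP(A−BK) = [56.1267 3.9760; 3.9760 5.0856]
P' = Q + AᵀP(A−BK) = [67.3767 6.9760; 6.9760 9.0856]
tr(P') = 76.4623

-0.0822 1.1507


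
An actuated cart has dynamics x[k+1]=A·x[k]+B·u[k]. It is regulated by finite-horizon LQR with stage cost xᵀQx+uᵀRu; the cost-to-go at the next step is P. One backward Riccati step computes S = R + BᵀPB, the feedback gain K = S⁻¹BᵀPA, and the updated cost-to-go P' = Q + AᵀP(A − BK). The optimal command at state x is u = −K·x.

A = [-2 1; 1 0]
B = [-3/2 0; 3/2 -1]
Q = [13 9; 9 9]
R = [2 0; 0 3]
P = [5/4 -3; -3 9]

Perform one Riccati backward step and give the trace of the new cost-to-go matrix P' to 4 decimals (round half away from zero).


23.5595

BᵀP = [-6.3750 18.0000; 3.0000 -9.0000]
S = R + BᵀPB = [2 0; 0 3] + [36.5625 -18.0000; -18.0000 9.0000] = [38.5625 -18.0000; -18.0000 12.0000]
BᵀPA = [30.7500 -6.3750; -15.0000 3.0000]
K = S⁻¹·BᵀPA = [0.7135 -0.1622; -0.1797 0.0068]
A−BK = [-0.9297 0.7568; -0.2500 0.2500]
AᵀP(A−BK) = [1.3635 -0.4122; -0.4122 0.1959]
P' = Q + AᵀP(A−BK) = [14.3635 8.5878; 8.5878 9.1959]
tr(P') = 23.5595


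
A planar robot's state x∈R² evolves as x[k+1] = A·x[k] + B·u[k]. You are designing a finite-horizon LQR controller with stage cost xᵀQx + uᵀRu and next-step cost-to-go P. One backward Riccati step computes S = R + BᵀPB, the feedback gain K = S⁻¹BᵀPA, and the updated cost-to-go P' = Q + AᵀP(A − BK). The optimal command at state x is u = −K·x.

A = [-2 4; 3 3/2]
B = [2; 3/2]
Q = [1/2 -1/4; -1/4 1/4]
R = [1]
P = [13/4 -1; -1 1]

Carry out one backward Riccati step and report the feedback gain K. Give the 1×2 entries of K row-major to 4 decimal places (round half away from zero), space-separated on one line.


BᵀP = [5.0000 -0.5000]
S = R + BᵀPB = [1] + [9.2500] = [10.2500]
BᵀPA = [-11.5000 19.2500]
K = S⁻¹·BᵀPA = [-1.1220 1.8780]
A−BK = [0.2439 0.2439; 4.6829 -1.3171]
AᵀP(A−BK) = [21.0976 -8.9024; -8.9024 6.0976]
P' = Q + AᵀP(A−BK) = [21.5976 -9.1524; -9.1524 6.3476]
tr(P') = 27.9451

-1.1220 1.8780


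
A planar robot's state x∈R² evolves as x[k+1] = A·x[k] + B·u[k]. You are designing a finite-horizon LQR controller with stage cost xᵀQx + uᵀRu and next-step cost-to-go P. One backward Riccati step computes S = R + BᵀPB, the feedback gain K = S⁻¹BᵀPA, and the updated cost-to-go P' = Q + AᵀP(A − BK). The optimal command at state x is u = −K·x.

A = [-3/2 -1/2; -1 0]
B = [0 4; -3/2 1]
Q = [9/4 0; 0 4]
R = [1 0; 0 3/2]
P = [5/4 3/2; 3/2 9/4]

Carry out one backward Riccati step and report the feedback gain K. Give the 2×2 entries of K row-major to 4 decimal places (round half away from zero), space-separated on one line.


BᵀP = [-2.2500 -3.3750; 6.5000 8.2500]
S = R + BᵀPB = [1 0; 0 3/2] + [5.0625 -12.3750; -12.3750 34.2500] = [6.0625 -12.3750; -12.3750 35.7500]
BᵀPA = [6.7500 1.1250; -18.0000 -3.2500]
K = S⁻¹·BᵀPA = [0.2919 0.0000; -0.4025 -0.0909]
A−BK = [0.1098 -0.1364; -0.1597 0.0909]
AᵀP(A−BK) = [0.3480 0.0511; 0.0511 0.0170]
P' = Q + AᵀP(A−BK) = [2.5980 0.0511; 0.0511 4.0170]
tr(P') = 6.6150

0.2919 0.0000 -0.4025 -0.0909


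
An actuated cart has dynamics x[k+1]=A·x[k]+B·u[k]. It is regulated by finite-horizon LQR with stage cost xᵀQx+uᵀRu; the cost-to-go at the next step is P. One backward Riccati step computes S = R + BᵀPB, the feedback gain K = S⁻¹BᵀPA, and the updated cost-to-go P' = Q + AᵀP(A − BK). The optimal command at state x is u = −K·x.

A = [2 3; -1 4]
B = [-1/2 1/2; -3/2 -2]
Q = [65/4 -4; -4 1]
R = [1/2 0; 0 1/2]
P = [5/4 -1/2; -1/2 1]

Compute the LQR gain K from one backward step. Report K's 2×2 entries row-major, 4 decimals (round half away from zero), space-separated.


BᵀP = [0.1250 -1.2500; 1.6250 -2.2500]
S = R + BᵀPB = [1/2 0; 0 1/2] + [1.8125 2.5625; 2.5625 5.3125] = [2.3125 2.5625; 2.5625 5.8125]
BᵀPA = [1.5000 -4.6250; 5.5000 -4.1250]
K = S⁻¹·BᵀPA = [-0.7818 -2.3727; 1.2909 0.3364]
A−BK = [0.9636 1.6455; 0.4091 1.1136]
AᵀP(A−BK) = [2.0727 2.7091; 2.7091 5.6636]
P' = Q + AᵀP(A−BK) = [18.3227 -1.2909; -1.2909 6.6636]
tr(P') = 24.9864

-0.7818 -2.3727 1.2909 0.3364


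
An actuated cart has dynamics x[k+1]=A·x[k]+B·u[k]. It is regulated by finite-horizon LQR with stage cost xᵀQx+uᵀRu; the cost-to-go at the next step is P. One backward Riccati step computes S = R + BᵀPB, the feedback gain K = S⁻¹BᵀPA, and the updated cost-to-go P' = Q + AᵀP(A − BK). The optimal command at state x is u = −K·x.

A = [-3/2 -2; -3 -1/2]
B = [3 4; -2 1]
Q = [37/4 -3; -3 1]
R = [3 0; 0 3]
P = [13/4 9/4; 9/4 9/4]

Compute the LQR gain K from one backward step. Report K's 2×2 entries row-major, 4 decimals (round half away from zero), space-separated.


BᵀP = [5.2500 2.2500; 15.2500 11.2500]
S = R + BᵀPB = [3 0; 0 3] + [11.2500 23.2500; 23.2500 72.2500] = [14.2500 23.2500; 23.2500 75.2500]
BᵀPA = [-14.6250 -11.6250; -56.6250 -36.1250]
K = S⁻¹·BᵀPA = [0.4062 -0.0656; -0.8780 -0.4598]
A−BK = [0.7934 0.0360; -1.3096 -0.1714]
AᵀP(A−BK) = [4.0367 1.3170; 1.3170 0.6897]
P' = Q + AᵀP(A−BK) = [13.2867 -1.6830; -1.6830 1.6897]
tr(P') = 14.9764

0.4062 -0.0656 -0.8780 -0.4598


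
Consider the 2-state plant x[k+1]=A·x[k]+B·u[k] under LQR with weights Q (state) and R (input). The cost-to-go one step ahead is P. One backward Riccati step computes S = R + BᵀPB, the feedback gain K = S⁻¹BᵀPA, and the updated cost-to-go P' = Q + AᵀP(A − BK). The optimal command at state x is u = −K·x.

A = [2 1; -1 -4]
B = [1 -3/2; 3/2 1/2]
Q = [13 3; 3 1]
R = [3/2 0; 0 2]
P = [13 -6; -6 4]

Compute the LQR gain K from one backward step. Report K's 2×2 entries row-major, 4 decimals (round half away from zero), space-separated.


-0.0314 -1.2259 -1.3621 -1.7904

BᵀP = [4.0000 0.0000; -22.5000 11.0000]
S = R + BᵀPB = [3/2 0; 0 2] + [4.0000 -6.0000; -6.0000 39.2500] = [5.5000 -6.0000; -6.0000 41.2500]
BᵀPA = [8.0000 4.0000; -56.0000 -66.5000]
K = S⁻¹·BᵀPA = [-0.0314 -1.2259; -1.3621 -1.7904]
A−BK = [-0.0118 -0.4597; -0.2718 -1.2659]
AᵀP(A−BK) = [3.9712 5.5429; 5.5429 10.8396]
P' = Q + AᵀP(A−BK) = [16.9712 8.5429; 8.5429 11.8396]
tr(P') = 28.8107


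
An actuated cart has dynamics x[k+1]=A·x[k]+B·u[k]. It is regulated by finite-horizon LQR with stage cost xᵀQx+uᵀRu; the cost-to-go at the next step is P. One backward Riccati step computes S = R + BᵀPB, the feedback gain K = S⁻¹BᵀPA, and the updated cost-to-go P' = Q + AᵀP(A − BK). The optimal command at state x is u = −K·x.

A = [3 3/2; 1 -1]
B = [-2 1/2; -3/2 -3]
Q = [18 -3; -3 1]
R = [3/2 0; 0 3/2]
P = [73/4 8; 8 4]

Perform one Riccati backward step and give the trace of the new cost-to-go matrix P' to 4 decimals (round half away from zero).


BᵀP = [-48.5000 -22.0000; -14.8750 -8.0000]
S = R + BᵀPB = [3/2 0; 0 3/2] + [130.0000 41.7500; 41.7500 16.5625] = [131.5000 41.7500; 41.7500 18.0625]
BᵀPA = [-167.5000 -50.7500; -52.6250 -14.3125]
K = S⁻¹·BᵀPA = [-1.3104 -0.5048; 0.1154 0.3745]
A−BK = [0.3215 0.3031; -0.6195 -0.6338]
AᵀP(A−BK) = [2.8305 1.2738; 1.2738 0.8024]
P' = Q + AᵀP(A−BK) = [20.8305 -1.7262; -1.7262 1.8024]
tr(P') = 22.6329

22.6329


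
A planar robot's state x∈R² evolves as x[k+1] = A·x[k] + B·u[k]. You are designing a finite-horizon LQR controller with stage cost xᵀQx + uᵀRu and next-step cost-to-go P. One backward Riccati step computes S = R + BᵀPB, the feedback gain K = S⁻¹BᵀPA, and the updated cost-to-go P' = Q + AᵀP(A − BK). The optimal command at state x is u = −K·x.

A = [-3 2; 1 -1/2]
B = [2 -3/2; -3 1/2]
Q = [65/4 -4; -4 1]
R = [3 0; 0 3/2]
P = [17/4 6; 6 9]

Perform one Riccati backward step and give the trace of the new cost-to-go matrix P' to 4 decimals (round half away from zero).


21.4440

BᵀP = [-9.5000 -15.0000; -3.3750 -4.5000]
S = R + BᵀPB = [3 0; 0 3/2] + [26.0000 6.7500; 6.7500 2.8125] = [29.0000 6.7500; 6.7500 4.3125]
BᵀPA = [13.5000 -11.5000; 5.6250 -4.5000]
K = S⁻¹·BᵀPA = [0.2547 -0.2417; 0.9057 -0.6651]
A−BK = [-2.1509 1.4858; 1.3113 -0.8927]
AᵀP(A−BK) = [2.7170 -1.9953; -1.9953 1.4770]
P' = Q + AᵀP(A−BK) = [18.9670 -5.9953; -5.9953 2.4770]
tr(P') = 21.4440


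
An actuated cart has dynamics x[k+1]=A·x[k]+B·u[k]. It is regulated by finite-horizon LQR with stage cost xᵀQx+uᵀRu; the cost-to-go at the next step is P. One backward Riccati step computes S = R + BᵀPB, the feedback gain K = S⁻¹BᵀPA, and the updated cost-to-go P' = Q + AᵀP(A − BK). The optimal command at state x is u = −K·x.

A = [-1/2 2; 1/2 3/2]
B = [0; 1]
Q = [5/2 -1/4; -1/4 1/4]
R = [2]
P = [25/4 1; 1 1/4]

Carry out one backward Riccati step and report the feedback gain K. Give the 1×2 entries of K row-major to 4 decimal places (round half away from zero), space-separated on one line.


BᵀP = [1.0000 0.2500]
S = R + BᵀPB = [2] + [0.2500] = [2.2500]
BᵀPA = [-0.3750 2.3750]
K = S⁻¹·BᵀPA = [-0.1667 1.0556]
A−BK = [-0.5000 2.0000; 0.6667 0.4444]
AᵀP(A−BK) = [1.0625 -5.4167; -5.4167 29.0556]
P' = Q + AᵀP(A−BK) = [3.5625 -5.6667; -5.6667 29.3056]
tr(P') = 32.8681

-0.1667 1.0556


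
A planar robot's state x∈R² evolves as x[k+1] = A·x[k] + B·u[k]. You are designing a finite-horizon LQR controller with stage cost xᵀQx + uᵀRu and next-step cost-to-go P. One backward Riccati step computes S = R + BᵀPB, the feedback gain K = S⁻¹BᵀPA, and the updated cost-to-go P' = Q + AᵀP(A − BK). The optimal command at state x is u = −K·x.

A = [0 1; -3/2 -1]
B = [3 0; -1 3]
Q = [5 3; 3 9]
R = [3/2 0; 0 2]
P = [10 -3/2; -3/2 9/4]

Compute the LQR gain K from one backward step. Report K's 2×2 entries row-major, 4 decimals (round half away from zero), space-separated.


BᵀP = [31.5000 -6.7500; -4.5000 6.7500]
S = R + BᵀPB = [3/2 0; 0 2] + [101.2500 -20.2500; -20.2500 20.2500] = [102.7500 -20.2500; -20.2500 22.2500]
BᵀPA = [10.1250 38.2500; -10.1250 -11.2500]
K = S⁻¹·BᵀPA = [0.0108 0.3322; -0.4452 -0.2033]
A−BK = [-0.0324 0.0034; -0.1535 -0.0580]
AᵀP(A−BK) = [0.4452 0.2033; 0.2033 0.2564]
P' = Q + AᵀP(A−BK) = [5.4452 3.2033; 3.2033 9.2564]
tr(P') = 14.7017

0.0108 0.3322 -0.4452 -0.2033


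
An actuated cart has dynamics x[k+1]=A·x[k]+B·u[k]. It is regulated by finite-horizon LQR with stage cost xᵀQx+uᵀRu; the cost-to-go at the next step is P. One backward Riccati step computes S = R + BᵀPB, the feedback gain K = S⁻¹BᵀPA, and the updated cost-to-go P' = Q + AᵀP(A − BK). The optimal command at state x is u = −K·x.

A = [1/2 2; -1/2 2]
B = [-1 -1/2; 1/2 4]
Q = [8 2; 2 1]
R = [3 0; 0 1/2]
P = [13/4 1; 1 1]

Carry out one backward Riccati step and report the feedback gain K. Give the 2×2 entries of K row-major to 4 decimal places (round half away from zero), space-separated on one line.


-0.2105 -1.0873 -0.0521 0.8316

BᵀP = [-2.7500 -0.5000; 2.3750 3.5000]
S = R + BᵀPB = [3 0; 0 1/2] + [2.5000 -0.6250; -0.6250 12.8125] = [5.5000 -0.6250; -0.6250 13.3125]
BᵀPA = [-1.1250 -6.5000; -0.5625 11.7500]
K = S⁻¹·BᵀPA = [-0.2105 -1.0873; -0.0521 0.8316]
A−BK = [0.2635 1.3285; -0.1862 -0.7827]
AᵀP(A−BK) = [0.2964 1.4945; 1.4945 8.1613]
P' = Q + AᵀP(A−BK) = [8.2964 3.4945; 3.4945 9.1613]
tr(P') = 17.4577


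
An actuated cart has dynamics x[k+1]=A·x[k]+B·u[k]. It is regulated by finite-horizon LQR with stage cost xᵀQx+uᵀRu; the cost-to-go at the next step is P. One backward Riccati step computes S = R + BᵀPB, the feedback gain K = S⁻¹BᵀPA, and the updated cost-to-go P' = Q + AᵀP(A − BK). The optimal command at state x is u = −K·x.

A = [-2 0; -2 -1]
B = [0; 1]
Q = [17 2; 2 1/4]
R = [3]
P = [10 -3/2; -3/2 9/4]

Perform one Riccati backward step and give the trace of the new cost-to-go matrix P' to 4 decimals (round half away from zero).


BᵀP = [-1.5000 2.2500]
S = R + BᵀPB = [3] + [2.2500] = [5.2500]
BᵀPA = [-1.5000 -2.2500]
K = S⁻¹·BᵀPA = [-0.2857 -0.4286]
A−BK = [-2.0000 0.0000; -1.7143 -0.5714]
AᵀP(A−BK) = [36.5714 0.8571; 0.8571 1.2857]
P' = Q + AᵀP(A−BK) = [53.5714 2.8571; 2.8571 1.5357]
tr(P') = 55.1071

55.1071


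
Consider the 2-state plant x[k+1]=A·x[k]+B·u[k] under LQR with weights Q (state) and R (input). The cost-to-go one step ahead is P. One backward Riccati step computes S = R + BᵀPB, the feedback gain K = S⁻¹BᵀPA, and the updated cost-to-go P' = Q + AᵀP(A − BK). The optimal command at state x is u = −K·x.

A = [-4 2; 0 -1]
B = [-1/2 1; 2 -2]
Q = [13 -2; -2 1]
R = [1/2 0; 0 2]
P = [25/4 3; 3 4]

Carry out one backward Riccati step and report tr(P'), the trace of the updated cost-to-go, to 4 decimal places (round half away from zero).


83.4144

BᵀP = [2.8750 6.5000; 0.2500 -5.0000]
S = R + BᵀPB = [1/2 0; 0 2] + [11.5625 -10.1250; -10.1250 10.2500] = [12.0625 -10.1250; -10.1250 12.2500]
BᵀPA = [-11.5000 -0.7500; -1.0000 5.5000]
K = S⁻¹·BᵀPA = [-3.3370 1.0276; -2.8398 1.2983]
A−BK = [-2.8287 1.2155; 0.9945 -0.4586]
AᵀP(A−BK) = [58.7845 -24.8840; -24.8840 10.6298]
P' = Q + AᵀP(A−BK) = [71.7845 -26.8840; -26.8840 11.6298]
tr(P') = 83.4144


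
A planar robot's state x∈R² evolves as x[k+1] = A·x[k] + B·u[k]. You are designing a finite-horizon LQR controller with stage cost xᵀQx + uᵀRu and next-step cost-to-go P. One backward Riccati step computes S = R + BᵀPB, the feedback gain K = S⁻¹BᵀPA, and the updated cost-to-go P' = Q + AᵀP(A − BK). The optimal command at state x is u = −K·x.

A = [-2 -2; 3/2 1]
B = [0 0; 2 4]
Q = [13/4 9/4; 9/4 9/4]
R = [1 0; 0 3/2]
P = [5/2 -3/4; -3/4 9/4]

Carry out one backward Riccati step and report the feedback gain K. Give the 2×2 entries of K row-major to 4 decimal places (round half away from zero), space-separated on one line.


0.2868 0.2206 0.3824 0.2941

BᵀP = [-1.5000 4.5000; -3.0000 9.0000]
S = R + BᵀPB = [1 0; 0 3/2] + [9.0000 18.0000; 18.0000 36.0000] = [10.0000 18.0000; 18.0000 37.5000]
BᵀPA = [9.7500 7.5000; 19.5000 15.0000]
K = S⁻¹·BᵀPA = [0.2868 0.2206; 0.3824 0.2941]
A−BK = [-2.0000 -2.0000; -0.6029 -0.6176]
AᵀP(A−BK) = [9.3107 9.2390; 9.2390 9.1838]
P' = Q + AᵀP(A−BK) = [12.5607 11.4890; 11.4890 11.4338]
tr(P') = 23.9945


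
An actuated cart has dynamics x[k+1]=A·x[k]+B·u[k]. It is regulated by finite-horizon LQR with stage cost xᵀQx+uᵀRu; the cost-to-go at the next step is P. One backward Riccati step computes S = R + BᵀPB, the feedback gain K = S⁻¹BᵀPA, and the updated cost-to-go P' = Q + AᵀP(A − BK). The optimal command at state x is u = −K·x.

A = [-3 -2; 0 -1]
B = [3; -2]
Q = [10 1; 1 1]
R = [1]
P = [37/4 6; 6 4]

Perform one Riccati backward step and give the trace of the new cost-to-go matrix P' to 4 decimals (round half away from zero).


BᵀP = [15.7500 10.0000]
S = R + BᵀPB = [1] + [27.2500] = [28.2500]
BᵀPA = [-47.2500 -41.5000]
K = S⁻¹·BᵀPA = [-1.6726 -1.4690]
A−BK = [2.0177 2.4071; -3.3451 -3.9381]
AᵀP(A−BK) = [4.2212 4.0885; 4.0885 4.0354]
P' = Q + AᵀP(A−BK) = [14.2212 5.0885; 5.0885 5.0354]
tr(P') = 19.2566

19.2566


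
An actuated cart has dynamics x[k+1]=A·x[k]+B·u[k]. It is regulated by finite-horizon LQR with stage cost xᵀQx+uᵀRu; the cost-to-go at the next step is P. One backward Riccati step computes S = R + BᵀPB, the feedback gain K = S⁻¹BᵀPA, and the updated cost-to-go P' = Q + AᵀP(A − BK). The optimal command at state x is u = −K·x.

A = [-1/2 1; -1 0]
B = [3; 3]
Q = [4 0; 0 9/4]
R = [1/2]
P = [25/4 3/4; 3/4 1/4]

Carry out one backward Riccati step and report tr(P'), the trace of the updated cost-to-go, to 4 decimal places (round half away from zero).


6.4659

BᵀP = [21.0000 3.0000]
S = R + BᵀPB = [1/2] + [72.0000] = [72.5000]
BᵀPA = [-13.5000 21.0000]
K = S⁻¹·BᵀPA = [-0.1862 0.2897]
A−BK = [0.0586 0.1310; -0.4414 -0.8690]
AᵀP(A−BK) = [0.0487 0.0353; 0.0353 0.1672]
P' = Q + AᵀP(A−BK) = [4.0487 0.0353; 0.0353 2.4172]
tr(P') = 6.4659


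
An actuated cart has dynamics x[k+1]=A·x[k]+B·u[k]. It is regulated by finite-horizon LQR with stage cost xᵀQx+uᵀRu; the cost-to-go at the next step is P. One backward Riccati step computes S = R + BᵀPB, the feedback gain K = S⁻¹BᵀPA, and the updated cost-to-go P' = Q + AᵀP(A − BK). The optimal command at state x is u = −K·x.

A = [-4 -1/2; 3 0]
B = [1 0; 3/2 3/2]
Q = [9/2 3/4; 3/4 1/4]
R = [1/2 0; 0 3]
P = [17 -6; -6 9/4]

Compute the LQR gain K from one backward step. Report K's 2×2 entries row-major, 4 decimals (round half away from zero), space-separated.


-6.5727 -0.6828 2.5110 0.2247

BᵀP = [8.0000 -2.6250; -9.0000 3.3750]
S = R + BᵀPB = [1/2 0; 0 3] + [4.0625 -3.9375; -3.9375 5.0625] = [4.5625 -3.9375; -3.9375 8.0625]
BᵀPA = [-39.8750 -4.0000; 46.1250 4.5000]
K = S⁻¹·BᵀPA = [-6.5727 -0.6828; 2.5110 0.2247]
A−BK = [2.5727 0.1828; 9.0925 0.6872]
AᵀP(A−BK) = [58.3436 5.4097; 5.4097 0.5077]
P' = Q + AᵀP(A−BK) = [62.8436 6.1597; 6.1597 0.7577]
tr(P') = 63.6013


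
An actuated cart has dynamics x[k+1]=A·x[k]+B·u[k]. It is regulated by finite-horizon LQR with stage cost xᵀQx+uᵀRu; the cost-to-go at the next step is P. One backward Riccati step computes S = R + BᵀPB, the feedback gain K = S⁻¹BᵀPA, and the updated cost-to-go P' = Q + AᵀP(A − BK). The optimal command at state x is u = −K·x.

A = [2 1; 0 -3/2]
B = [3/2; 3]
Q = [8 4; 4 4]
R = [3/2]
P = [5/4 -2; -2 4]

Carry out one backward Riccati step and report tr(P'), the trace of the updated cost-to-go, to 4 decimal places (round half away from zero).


BᵀP = [-4.1250 9.0000]
S = R + BᵀPB = [3/2] + [20.8125] = [22.3125]
BᵀPA = [-8.2500 -17.6250]
K = S⁻¹·BᵀPA = [-0.3697 -0.7899]
A−BK = [2.5546 2.1849; 1.1092 0.8697]
AᵀP(A−BK) = [1.9496 1.9832; 1.9832 2.3277]
P' = Q + AᵀP(A−BK) = [9.9496 5.9832; 5.9832 6.3277]
tr(P') = 16.2773

16.2773


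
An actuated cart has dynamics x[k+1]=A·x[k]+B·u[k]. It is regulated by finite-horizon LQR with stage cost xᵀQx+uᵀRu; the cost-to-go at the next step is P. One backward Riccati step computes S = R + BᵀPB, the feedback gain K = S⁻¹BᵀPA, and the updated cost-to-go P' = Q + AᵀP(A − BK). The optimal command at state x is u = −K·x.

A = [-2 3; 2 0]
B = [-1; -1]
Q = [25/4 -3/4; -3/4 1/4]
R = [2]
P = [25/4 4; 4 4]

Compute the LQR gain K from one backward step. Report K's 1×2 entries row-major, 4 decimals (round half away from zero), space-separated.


BᵀP = [-10.2500 -8.0000]
S = R + BᵀPB = [2] + [18.2500] = [20.2500]
BᵀPA = [4.5000 -30.7500]
K = S⁻¹·BᵀPA = [0.2222 -1.5185]
A−BK = [-1.7778 1.4815; 2.2222 -1.5185]
AᵀP(A−BK) = [8.0000 -6.6667; -6.6667 9.5556]
P' = Q + AᵀP(A−BK) = [14.2500 -7.4167; -7.4167 9.8056]
tr(P') = 24.0556

0.2222 -1.5185


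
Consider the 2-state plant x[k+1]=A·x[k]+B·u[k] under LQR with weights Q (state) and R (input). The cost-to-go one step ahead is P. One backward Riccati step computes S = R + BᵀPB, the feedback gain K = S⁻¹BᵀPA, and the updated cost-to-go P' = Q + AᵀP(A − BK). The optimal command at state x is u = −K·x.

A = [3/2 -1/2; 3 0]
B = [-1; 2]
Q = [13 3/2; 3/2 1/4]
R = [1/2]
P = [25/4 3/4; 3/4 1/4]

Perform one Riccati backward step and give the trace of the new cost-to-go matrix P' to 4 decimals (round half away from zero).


23.6316

BᵀP = [-4.7500 -0.2500]
S = R + BᵀPB = [1/2] + [4.2500] = [4.7500]
BᵀPA = [-7.8750 2.3750]
K = S⁻¹·BᵀPA = [-1.6579 0.5000]
A−BK = [-0.1579 0.0000; 6.3158 -1.0000]
AᵀP(A−BK) = [10.0066 -1.8750; -1.8750 0.3750]
P' = Q + AᵀP(A−BK) = [23.0066 -0.3750; -0.3750 0.6250]
tr(P') = 23.6316
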